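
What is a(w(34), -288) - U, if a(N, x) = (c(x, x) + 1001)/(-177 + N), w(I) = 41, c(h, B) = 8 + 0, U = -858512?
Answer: 116756623/136 ≈ 8.5851e+5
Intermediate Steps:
c(h, B) = 8
a(N, x) = 1009/(-177 + N) (a(N, x) = (8 + 1001)/(-177 + N) = 1009/(-177 + N))
a(w(34), -288) - U = 1009/(-177 + 41) - 1*(-858512) = 1009/(-136) + 858512 = 1009*(-1/136) + 858512 = -1009/136 + 858512 = 116756623/136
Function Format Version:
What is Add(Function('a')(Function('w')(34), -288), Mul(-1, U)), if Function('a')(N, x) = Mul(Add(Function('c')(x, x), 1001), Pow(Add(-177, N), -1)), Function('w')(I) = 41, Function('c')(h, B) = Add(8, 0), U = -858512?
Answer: Rational(116756623, 136) ≈ 8.5851e+5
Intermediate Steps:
Function('c')(h, B) = 8
Function('a')(N, x) = Mul(1009, Pow(Add(-177, N), -1)) (Function('a')(N, x) = Mul(Add(8, 1001), Pow(Add(-177, N), -1)) = Mul(1009, Pow(Add(-177, N), -1)))
Add(Function('a')(Function('w')(34), -288), Mul(-1, U)) = Add(Mul(1009, Pow(Add(-177, 41), -1)), Mul(-1, -858512)) = Add(Mul(1009, Pow(-136, -1)), 858512) = Add(Mul(1009, Rational(-1, 136)), 858512) = Add(Rational(-1009, 136), 858512) = Rational(116756623, 136)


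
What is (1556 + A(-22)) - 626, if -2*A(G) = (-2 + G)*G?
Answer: 666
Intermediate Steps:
A(G) = -G*(-2 + G)/2 (A(G) = -(-2 + G)*G/2 = -G*(-2 + G)/2)
(1556 + A(-22)) - 626 = (1556 + (½)*(-22)*(2 - 1*(-22))) - 626 = (1556 + (½)*(-22)*(2 + 22)) - 626 = (1556 + (½)*(-22)*24) - 626 = (1556 - 264) - 626 = 1292 - 626 = 666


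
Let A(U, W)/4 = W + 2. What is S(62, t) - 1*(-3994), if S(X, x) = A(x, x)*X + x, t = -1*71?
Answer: -13189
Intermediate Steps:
t = -71
A(U, W) = 8 + 4*W (A(U, W) = 4*(W + 2) = 4*(2 + W) = 8 + 4*W)
S(X, x) = x + X*(8 + 4*x) (S(X, x) = (8 + 4*x)*X + x = X*(8 + 4*x) + x = x + X*(8 + 4*x))
S(62, t) - 1*(-3994) = (-71 + 4*62*(2 - 71)) - 1*(-3994) = (-71 + 4*62*(-69)) + 3994 = (-71 - 17112) + 3994 = -17183 + 3994 = -13189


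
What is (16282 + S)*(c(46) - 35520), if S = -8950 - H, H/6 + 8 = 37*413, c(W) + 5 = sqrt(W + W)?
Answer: 2994970650 - 168612*sqrt(23) ≈ 2.9942e+9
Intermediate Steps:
c(W) = -5 + sqrt(2)*sqrt(W) (c(W) = -5 + sqrt(W + W) = -5 + sqrt(2*W) = -5 + sqrt(2)*sqrt(W))
H = 91638 (H = -48 + 6*(37*413) = -48 + 6*15281 = -48 + 91686 = 91638)
S = -100588 (S = -8950 - 1*91638 = -8950 - 91638 = -100588)
(16282 + S)*(c(46) - 35520) = (16282 - 100588)*((-5 + sqrt(2)*sqrt(46)) - 35520) = -84306*((-5 + 2*sqrt(23)) - 35520) = -84306*(-35525 + 2*sqrt(23)) = 2994970650 - 168612*sqrt(23)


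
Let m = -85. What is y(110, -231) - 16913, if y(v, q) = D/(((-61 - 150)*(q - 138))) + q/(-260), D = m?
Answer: -342357646091/20243340 ≈ -16912.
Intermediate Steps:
D = -85
y(v, q) = -85/(29118 - 211*q) - q/260 (y(v, q) = -85*1/((-61 - 150)*(q - 138)) + q/(-260) = -85*(-1/(211*(-138 + q))) + q*(-1/260) = -85/(29118 - 211*q) - q/260)
y(110, -231) - 16913 = (22100 - 211*(-231)² + 29118*(-231))/(54860*(-138 - 231)) - 16913 = (1/54860)*(22100 - 211*53361 - 6726258)/(-369) - 16913 = (1/54860)*(-1/369)*(22100 - 11259171 - 6726258) - 16913 = (1/54860)*(-1/369)*(-17963329) - 16913 = 17963329/20243340 - 16913 = -342357646091/20243340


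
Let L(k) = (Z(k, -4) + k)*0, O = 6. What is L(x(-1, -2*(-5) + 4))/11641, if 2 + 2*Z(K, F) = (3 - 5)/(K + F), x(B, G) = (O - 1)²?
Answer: 0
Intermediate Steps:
x(B, G) = 25 (x(B, G) = (6 - 1)² = 5² = 25)
Z(K, F) = -1 - 1/(F + K) (Z(K, F) = -1 + ((3 - 5)/(K + F))/2 = -1 + (-2/(F + K))/2 = -1 - 1/(F + K))
L(k) = 0 (L(k) = ((-1 - 1*(-4) - k)/(-4 + k) + k)*0 = ((-1 + 4 - k)/(-4 + k) + k)*0 = ((3 - k)/(-4 + k) + k)*0 = (k + (3 - k)/(-4 + k))*0 = 0)
L(x(-1, -2*(-5) + 4))/11641 = 0/11641 = 0*(1/11641) = 0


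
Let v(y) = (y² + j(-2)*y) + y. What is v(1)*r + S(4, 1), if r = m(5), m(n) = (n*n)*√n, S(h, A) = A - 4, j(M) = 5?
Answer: -3 + 175*√5 ≈ 388.31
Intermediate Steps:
S(h, A) = -4 + A
m(n) = n^(5/2) (m(n) = n²*√n = n^(5/2))
r = 25*√5 (r = 5^(5/2) = 25*√5 ≈ 55.902)
v(y) = y² + 6*y (v(y) = (y² + 5*y) + y = y² + 6*y)
v(1)*r + S(4, 1) = (1*(6 + 1))*(25*√5) + (-4 + 1) = (1*7)*(25*√5) - 3 = 7*(25*√5) - 3 = 175*√5 - 3 = -3 + 175*√5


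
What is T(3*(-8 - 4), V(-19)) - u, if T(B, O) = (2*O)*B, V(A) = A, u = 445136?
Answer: -443768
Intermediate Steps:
T(B, O) = 2*B*O
T(3*(-8 - 4), V(-19)) - u = 2*(3*(-8 - 4))*(-19) - 1*445136 = 2*(3*(-12))*(-19) - 445136 = 2*(-36)*(-19) - 445136 = 1368 - 445136 = -443768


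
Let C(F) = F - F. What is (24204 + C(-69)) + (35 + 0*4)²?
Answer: 25429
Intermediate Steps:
C(F) = 0
(24204 + C(-69)) + (35 + 0*4)² = (24204 + 0) + (35 + 0*4)² = 24204 + (35 + 0)² = 24204 + 35² = 24204 + 1225 = 25429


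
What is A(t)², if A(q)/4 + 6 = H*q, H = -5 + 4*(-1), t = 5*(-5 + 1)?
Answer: 484416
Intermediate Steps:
t = -20 (t = 5*(-4) = -20)
H = -9 (H = -5 - 4 = -9)
A(q) = -24 - 36*q (A(q) = -24 + 4*(-9*q) = -24 - 36*q)
A(t)² = (-24 - 36*(-20))² = (-24 + 720)² = 696² = 484416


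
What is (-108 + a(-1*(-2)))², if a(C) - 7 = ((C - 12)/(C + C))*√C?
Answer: 20427/2 + 505*√2 ≈ 10928.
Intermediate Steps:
a(C) = 7 + (-12 + C)/(2*√C) (a(C) = 7 + ((C - 12)/(C + C))*√C = 7 + ((-12 + C)/((2*C)))*√C = 7 + ((-12 + C)*(1/(2*C)))*√C = 7 + ((-12 + C)/(2*C))*√C = 7 + (-12 + C)/(2*√C))
(-108 + a(-1*(-2)))² = (-108 + (7 + √(-1*(-2))/2 - 6/√2))² = (-108 + (7 + √2/2 - 3*√2))² = (-108 + (7 - 5*√2/2))² = (-101 - 5*√2/2)²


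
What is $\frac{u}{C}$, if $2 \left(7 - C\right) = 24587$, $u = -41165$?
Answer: $\frac{82330}{24573} \approx 3.3504$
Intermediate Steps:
$C = - \frac{24573}{2}$ ($C = 7 - \frac{24587}{2} = - \frac{24573}{2} \approx -12287.0$)
$\frac{u}{C} = - \frac{41165}{- \frac{24573}{2}} = \left(-41165\right) \left(- \frac{2}{24573}\right) = \frac{82330}{24573}$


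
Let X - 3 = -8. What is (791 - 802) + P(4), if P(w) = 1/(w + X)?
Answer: -12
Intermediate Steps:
X = -5 (X = 3 - 8 = -5)
P(w) = 1/(-5 + w) (P(w) = 1/(w - 5) = 1/(-5 + w))
(791 - 802) + P(4) = (791 - 802) + 1/(-5 + 4) = -11 + 1/(-1) = -11 - 1 = -12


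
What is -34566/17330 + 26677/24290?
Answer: -5389939/6013510 ≈ -0.89631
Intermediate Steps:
-34566/17330 + 26677/24290 = -34566*1/17330 + 26677*(1/24290) = -17283/8665 + 3811/3470 = -5389939/6013510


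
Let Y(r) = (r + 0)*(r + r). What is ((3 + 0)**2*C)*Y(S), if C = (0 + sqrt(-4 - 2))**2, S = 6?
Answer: -3888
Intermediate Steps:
Y(r) = 2*r**2 (Y(r) = r*(2*r) = 2*r**2)
C = -6 (C = (0 + sqrt(-6))**2 = (0 + I*sqrt(6))**2 = (I*sqrt(6))**2 = -6)
((3 + 0)**2*C)*Y(S) = ((3 + 0)**2*(-6))*(2*6**2) = (3**2*(-6))*(2*36) = (9*(-6))*72 = -54*72 = -3888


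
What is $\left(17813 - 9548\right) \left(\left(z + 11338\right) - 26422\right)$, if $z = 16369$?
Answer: $10620525$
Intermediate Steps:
$\left(17813 - 9548\right) \left(\left(z + 11338\right) - 26422\right) = \left(17813 - 9548\right) \left(\left(16369 + 11338\right) - 26422\right) = 8265 \left(27707 - 26422\right) = 8265 \cdot 1285 = 10620525$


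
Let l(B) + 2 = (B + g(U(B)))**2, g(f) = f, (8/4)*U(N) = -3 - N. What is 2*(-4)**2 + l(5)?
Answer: 31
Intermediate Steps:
U(N) = -3/2 - N/2 (U(N) = (-3 - N)/2 = -3/2 - N/2)
l(B) = -2 + (-3/2 + B/2)**2 (l(B) = -2 + (B + (-3/2 - B/2))**2 = -2 + (-3/2 + B/2)**2)
2*(-4)**2 + l(5) = 2*(-4)**2 + (-2 + (-3 + 5)**2/4) = 2*16 + (-2 + (1/4)*2**2) = 32 + (-2 + (1/4)*4) = 32 + (-2 + 1) = 32 - 1 = 31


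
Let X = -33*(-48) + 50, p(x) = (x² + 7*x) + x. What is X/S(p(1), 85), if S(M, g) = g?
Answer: 1634/85 ≈ 19.224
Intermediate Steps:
p(x) = x² + 8*x
X = 1634 (X = 1584 + 50 = 1634)
X/S(p(1), 85) = 1634/85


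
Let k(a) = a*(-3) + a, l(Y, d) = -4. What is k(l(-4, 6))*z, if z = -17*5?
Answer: -680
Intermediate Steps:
k(a) = -2*a (k(a) = -3*a + a = -2*a)
z = -85
k(l(-4, 6))*z = -2*(-4)*(-85) = 8*(-85) = -680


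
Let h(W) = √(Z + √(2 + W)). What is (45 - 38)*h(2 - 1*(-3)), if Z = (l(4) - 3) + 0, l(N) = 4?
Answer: 7*√(1 + √7) ≈ 13.366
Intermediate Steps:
Z = 1 (Z = (4 - 3) + 0 = 1 + 0 = 1)
h(W) = √(1 + √(2 + W))
(45 - 38)*h(2 - 1*(-3)) = (45 - 38)*√(1 + √(2 + (2 - 1*(-3)))) = 7*√(1 + √(2 + (2 + 3))) = 7*√(1 + √(2 + 5)) = 7*√(1 + √7)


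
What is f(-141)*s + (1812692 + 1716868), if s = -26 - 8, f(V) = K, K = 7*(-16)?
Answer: 3533368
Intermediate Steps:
K = -112
f(V) = -112
s = -34
f(-141)*s + (1812692 + 1716868) = -112*(-34) + (1812692 + 1716868) = 3808 + 3529560 = 3533368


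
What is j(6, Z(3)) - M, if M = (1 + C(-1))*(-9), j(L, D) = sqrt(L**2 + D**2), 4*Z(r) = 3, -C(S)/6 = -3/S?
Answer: -153 + 3*sqrt(65)/4 ≈ -146.95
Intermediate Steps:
C(S) = 18/S (C(S) = -(-18)/S = 18/S)
Z(r) = 3/4 (Z(r) = (1/4)*3 = 3/4)
j(L, D) = sqrt(D**2 + L**2)
M = 153 (M = (1 + 18/(-1))*(-9) = (1 + 18*(-1))*(-9) = (1 - 18)*(-9) = -17*(-9) = 153)
j(6, Z(3)) - M = sqrt((3/4)**2 + 6**2) - 1*153 = sqrt(9/16 + 36) - 153 = sqrt(585/16) - 153 = 3*sqrt(65)/4 - 153 = -153 + 3*sqrt(65)/4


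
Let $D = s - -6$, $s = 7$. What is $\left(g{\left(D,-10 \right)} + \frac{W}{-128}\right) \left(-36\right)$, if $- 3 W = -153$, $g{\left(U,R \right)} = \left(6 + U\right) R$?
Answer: $\frac{219339}{32} \approx 6854.3$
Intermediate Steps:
$D = 13$ ($D = 7 - -6 = 7 + 6 = 13$)
$g{\left(U,R \right)} = R \left(6 + U\right)$
$W = 51$ ($W = \left(- \frac{1}{3}\right) \left(-153\right) = 51$)
$\left(g{\left(D,-10 \right)} + \frac{W}{-128}\right) \left(-36\right) = \left(- 10 \left(6 + 13\right) + \frac{51}{-128}\right) \left(-36\right) = \left(\left(-10\right) 19 + 51 \left(- \frac{1}{128}\right)\right) \left(-36\right) = \left(-190 - \frac{51}{128}\right) \left(-36\right) = \left(- \frac{24371}{128}\right) \left(-36\right) = \frac{219339}{32}$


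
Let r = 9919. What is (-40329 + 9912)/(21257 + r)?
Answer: -10139/10392 ≈ -0.97565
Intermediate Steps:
(-40329 + 9912)/(21257 + r) = (-40329 + 9912)/(21257 + 9919) = -30417/31176 = -30417*1/31176 = -10139/10392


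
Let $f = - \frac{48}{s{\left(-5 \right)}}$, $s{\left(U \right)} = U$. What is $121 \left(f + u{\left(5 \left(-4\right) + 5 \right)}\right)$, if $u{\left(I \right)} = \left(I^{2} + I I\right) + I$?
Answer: $\frac{268983}{5} \approx 53797.0$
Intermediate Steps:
$u{\left(I \right)} = I + 2 I^{2}$ ($u{\left(I \right)} = \left(I^{2} + I^{2}\right) + I = 2 I^{2} + I = I + 2 I^{2}$)
$f = \frac{48}{5}$ ($f = - \frac{48}{-5} = \left(-48\right) \left(- \frac{1}{5}\right) = \frac{48}{5} \approx 9.6$)
$121 \left(f + u{\left(5 \left(-4\right) + 5 \right)}\right) = 121 \left(\frac{48}{5} + \left(5 \left(-4\right) + 5\right) \left(1 + 2 \left(5 \left(-4\right) + 5\right)\right)\right) = 121 \left(\frac{48}{5} + \left(-20 + 5\right) \left(1 + 2 \left(-20 + 5\right)\right)\right) = 121 \left(\frac{48}{5} - 15 \left(1 + 2 \left(-15\right)\right)\right) = 121 \left(\frac{48}{5} - 15 \left(1 - 30\right)\right) = 121 \left(\frac{48}{5} - -435\right) = 121 \left(\frac{48}{5} + 435\right) = 121 \cdot \frac{2223}{5} = \frac{268983}{5}$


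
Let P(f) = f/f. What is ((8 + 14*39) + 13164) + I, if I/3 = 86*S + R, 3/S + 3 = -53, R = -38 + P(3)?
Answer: 380609/28 ≈ 13593.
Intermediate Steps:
P(f) = 1
R = -37 (R = -38 + 1 = -37)
S = -3/56 (S = 3/(-3 - 53) = 3/(-56) = 3*(-1/56) = -3/56 ≈ -0.053571)
I = -3495/28 (I = 3*(86*(-3/56) - 37) = 3*(-129/28 - 37) = 3*(-1165/28) = -3495/28 ≈ -124.82)
((8 + 14*39) + 13164) + I = ((8 + 14*39) + 13164) - 3495/28 = ((8 + 546) + 13164) - 3495/28 = (554 + 13164) - 3495/28 = 13718 - 3495/28 = 380609/28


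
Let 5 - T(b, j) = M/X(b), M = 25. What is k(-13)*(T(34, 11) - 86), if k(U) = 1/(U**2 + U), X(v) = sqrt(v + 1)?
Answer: -27/52 - 5*sqrt(35)/1092 ≈ -0.54632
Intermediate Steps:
X(v) = sqrt(1 + v)
T(b, j) = 5 - 25/sqrt(1 + b) (T(b, j) = 5 - 25/(sqrt(1 + b)) = 5 - 25/sqrt(1 + b))
k(U) = 1/(U + U**2)
k(-13)*(T(34, 11) - 86) = (1/((-13)*(1 - 13)))*((5 - 25/sqrt(1 + 34)) - 86) = (-1/13/(-12))*((5 - 5*sqrt(35)/7) - 86) = (-1/13*(-1/12))*((5 - 5*sqrt(35)/7) - 86) = ((5 - 5*sqrt(35)/7) - 86)/156 = (-81 - 5*sqrt(35)/7)/156 = -27/52 - 5*sqrt(35)/1092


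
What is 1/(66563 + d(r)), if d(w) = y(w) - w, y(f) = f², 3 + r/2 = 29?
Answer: 1/69215 ≈ 1.4448e-5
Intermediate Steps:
r = 52 (r = -6 + 2*29 = -6 + 58 = 52)
d(w) = w² - w
1/(66563 + d(r)) = 1/(66563 + 52*(-1 + 52)) = 1/(66563 + 52*51) = 1/(66563 + 2652) = 1/69215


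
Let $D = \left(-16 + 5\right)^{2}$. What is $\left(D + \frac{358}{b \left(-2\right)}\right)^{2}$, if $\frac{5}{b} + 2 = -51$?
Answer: $\frac{101848464}{25} \approx 4.0739 \cdot 10^{6}$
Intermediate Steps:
$b = - \frac{5}{53}$ ($b = \frac{5}{-2 - 51} = \frac{5}{-53} = 5 \left(- \frac{1}{53}\right) = - \frac{5}{53} \approx -0.09434$)
$D = 121$ ($D = \left(-11\right)^{2} = 121$)
$\left(D + \frac{358}{b \left(-2\right)}\right)^{2} = \left(121 + \frac{358}{\left(- \frac{5}{53}\right) \left(-2\right)}\right)^{2} = \left(121 + \frac{358}{\frac{10}{53}}\right)^{2} = \left(121 + 358 \cdot \frac{53}{10}\right)^{2} = \left(121 + \frac{9487}{5}\right)^{2} = \left(\frac{10092}{5}\right)^{2} = \frac{101848464}{25}$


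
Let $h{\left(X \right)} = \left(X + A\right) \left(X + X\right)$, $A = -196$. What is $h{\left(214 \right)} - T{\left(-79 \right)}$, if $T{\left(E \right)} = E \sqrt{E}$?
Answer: $7704 + 79 i \sqrt{79} \approx 7704.0 + 702.17 i$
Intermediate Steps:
$T{\left(E \right)} = E^{\frac{3}{2}}$
$h{\left(X \right)} = 2 X \left(-196 + X\right)$ ($h{\left(X \right)} = \left(X - 196\right) \left(X + X\right) = \left(-196 + X\right) 2 X = 2 X \left(-196 + X\right)$)
$h{\left(214 \right)} - T{\left(-79 \right)} = 2 \cdot 214 \left(-196 + 214\right) - \left(-79\right)^{\frac{3}{2}} = 2 \cdot 214 \cdot 18 - - 79 i \sqrt{79} = 7704 + 79 i \sqrt{79}$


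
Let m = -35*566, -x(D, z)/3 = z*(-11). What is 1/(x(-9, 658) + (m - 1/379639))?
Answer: 379639/722832655 ≈ 0.00052521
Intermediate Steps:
x(D, z) = 33*z (x(D, z) = -3*z*(-11) = -(-33)*z = 33*z)
m = -19810
1/(x(-9, 658) + (m - 1/379639)) = 1/(33*658 + (-19810 - 1/379639)) = 1/(21714 + (-19810 - 1*1/379639)) = 1/(21714 + (-19810 - 1/379639)) = 1/(21714 - 7520648591/379639) = 1/(722832655/379639) = 379639/722832655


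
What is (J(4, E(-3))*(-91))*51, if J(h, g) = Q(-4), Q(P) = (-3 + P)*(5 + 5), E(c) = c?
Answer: 324870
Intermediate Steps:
Q(P) = -30 + 10*P (Q(P) = (-3 + P)*10 = -30 + 10*P)
J(h, g) = -70 (J(h, g) = -30 + 10*(-4) = -30 - 40 = -70)
(J(4, E(-3))*(-91))*51 = -70*(-91)*51 = 6370*51 = 324870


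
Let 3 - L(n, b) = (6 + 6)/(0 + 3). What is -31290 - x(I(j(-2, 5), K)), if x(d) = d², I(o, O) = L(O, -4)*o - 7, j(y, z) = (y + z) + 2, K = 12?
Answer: -31434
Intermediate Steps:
L(n, b) = -1 (L(n, b) = 3 - (6 + 6)/(0 + 3) = 3 - 12/3 = 3 - 1*4 = 3 - 4 = -1)
j(y, z) = 2 + y + z
I(o, O) = -7 - o (I(o, O) = -o - 7 = -7 - o)
-31290 - x(I(j(-2, 5), K)) = -31290 - (-7 - (2 - 2 + 5))² = -31290 - (-7 - 1*5)² = -31290 - (-7 - 5)² = -31290 - 1*(-12)² = -31290 - 1*144 = -31290 - 144 = -31434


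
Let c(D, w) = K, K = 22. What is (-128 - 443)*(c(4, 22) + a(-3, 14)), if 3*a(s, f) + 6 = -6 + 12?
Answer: -12562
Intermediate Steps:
a(s, f) = 0 (a(s, f) = -2 + (-6 + 12)/3 = -2 + (⅓)*6 = -2 + 2 = 0)
c(D, w) = 22
(-128 - 443)*(c(4, 22) + a(-3, 14)) = (-128 - 443)*(22 + 0) = -571*22 = -12562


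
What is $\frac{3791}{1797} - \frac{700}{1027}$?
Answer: $\frac{2635457}{1845519} \approx 1.428$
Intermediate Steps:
$\frac{3791}{1797} - \frac{700}{1027} = \frac{2635457}{1845519}$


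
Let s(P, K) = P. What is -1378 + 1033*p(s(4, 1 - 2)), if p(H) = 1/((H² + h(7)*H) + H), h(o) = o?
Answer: -65111/48 ≈ -1356.5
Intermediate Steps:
p(H) = 1/(H² + 8*H) (p(H) = 1/((H² + 7*H) + H) = 1/(H² + 8*H))
-1378 + 1033*p(s(4, 1 - 2)) = -1378 + 1033*(1/(4*(8 + 4))) = -1378 + 1033*((¼)/12) = -1378 + 1033*((¼)*(1/12)) = -1378 + 1033*(1/48) = -1378 + 1033/48 = -65111/48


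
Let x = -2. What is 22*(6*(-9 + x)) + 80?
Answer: -1372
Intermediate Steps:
22*(6*(-9 + x)) + 80 = 22*(6*(-9 - 2)) + 80 = 22*(6*(-11)) + 80 = 22*(-66) + 80 = -1452 + 80 = -1372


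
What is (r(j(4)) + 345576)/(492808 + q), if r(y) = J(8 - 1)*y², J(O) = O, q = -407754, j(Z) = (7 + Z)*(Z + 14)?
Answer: 310002/42527 ≈ 7.2895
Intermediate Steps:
j(Z) = (7 + Z)*(14 + Z)
r(y) = 7*y² (r(y) = (8 - 1)*y² = 7*y²)
(r(j(4)) + 345576)/(492808 + q) = (7*(98 + 4² + 21*4)² + 345576)/(492808 - 407754) = (7*(98 + 16 + 84)² + 345576)/85054 = (7*198² + 345576)*(1/85054) = (7*39204 + 345576)*(1/85054) = (274428 + 345576)*(1/85054) = 620004*(1/85054) = 310002/42527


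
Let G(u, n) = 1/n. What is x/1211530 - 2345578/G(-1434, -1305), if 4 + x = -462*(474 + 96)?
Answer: 1854234119475178/605765 ≈ 3.0610e+9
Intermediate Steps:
x = -263344 (x = -4 - 462*(474 + 96) = -4 - 462*570 = -4 - 263340 = -263344)
x/1211530 - 2345578/G(-1434, -1305) = -263344/1211530 - 2345578/(1/(-1305)) = -263344*1/1211530 - 2345578/(-1/1305) = -131672/605765 - 2345578*(-1305) = -131672/605765 + 3060979290 = 1854234119475178/605765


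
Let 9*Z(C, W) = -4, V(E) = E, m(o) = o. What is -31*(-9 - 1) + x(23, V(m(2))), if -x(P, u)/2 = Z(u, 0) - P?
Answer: 3212/9 ≈ 356.89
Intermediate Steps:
Z(C, W) = -4/9 (Z(C, W) = (⅑)*(-4) = -4/9)
x(P, u) = 8/9 + 2*P (x(P, u) = -2*(-4/9 - P) = 8/9 + 2*P)
-31*(-9 - 1) + x(23, V(m(2))) = -31*(-9 - 1) + (8/9 + 2*23) = -31*(-10) + (8/9 + 46) = 310 + 422/9 = 3212/9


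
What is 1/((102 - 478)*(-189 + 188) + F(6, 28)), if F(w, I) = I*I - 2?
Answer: 1/1158 ≈ 0.00086356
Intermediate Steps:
F(w, I) = -2 + I² (F(w, I) = I² - 2 = -2 + I²)
1/((102 - 478)*(-189 + 188) + F(6, 28)) = 1/((102 - 478)*(-189 + 188) + (-2 + 28²)) = 1/(-376*(-1) + (-2 + 784)) = 1/(376 + 782) = 1/1158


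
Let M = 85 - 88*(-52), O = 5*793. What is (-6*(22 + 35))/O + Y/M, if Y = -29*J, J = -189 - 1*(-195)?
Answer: -2283972/18480865 ≈ -0.12359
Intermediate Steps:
J = 6 (J = -189 + 195 = 6)
O = 3965
Y = -174 (Y = -29*6 = -174)
M = 4661 (M = 85 + 4576 = 4661)
(-6*(22 + 35))/O + Y/M = -6*(22 + 35)/3965 - 174/4661 = -6*57*(1/3965) - 174*1/4661 = -342*1/3965 - 174/4661 = -342/3965 - 174/4661 = -2283972/18480865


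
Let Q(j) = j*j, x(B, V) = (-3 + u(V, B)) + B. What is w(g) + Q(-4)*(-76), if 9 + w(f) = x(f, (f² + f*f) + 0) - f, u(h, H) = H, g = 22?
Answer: -1206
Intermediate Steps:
x(B, V) = -3 + 2*B (x(B, V) = (-3 + B) + B = -3 + 2*B)
Q(j) = j²
w(f) = -12 + f (w(f) = -9 + ((-3 + 2*f) - f) = -9 + (-3 + f) = -12 + f)
w(g) + Q(-4)*(-76) = (-12 + 22) + (-4)²*(-76) = 10 + 16*(-76) = 10 - 1216 = -1206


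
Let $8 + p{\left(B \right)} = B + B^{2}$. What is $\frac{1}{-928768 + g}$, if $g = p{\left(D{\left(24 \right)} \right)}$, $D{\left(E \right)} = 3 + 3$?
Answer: $- \frac{1}{928734} \approx -1.0767 \cdot 10^{-6}$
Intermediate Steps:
$D{\left(E \right)} = 6$
$p{\left(B \right)} = -8 + B + B^{2}$ ($p{\left(B \right)} = -8 + \left(B + B^{2}\right) = -8 + B + B^{2}$)
$g = 34$ ($g = -8 + 6 + 6^{2} = -8 + 6 + 36 = 34$)
$\frac{1}{-928768 + g} = \frac{1}{-928768 + 34} = \frac{1}{-928734} = - \frac{1}{928734}$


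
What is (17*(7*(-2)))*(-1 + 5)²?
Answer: -3808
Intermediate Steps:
(17*(7*(-2)))*(-1 + 5)² = (17*(-14))*4² = -238*16 = -3808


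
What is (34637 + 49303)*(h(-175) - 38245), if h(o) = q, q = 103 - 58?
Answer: -3206508000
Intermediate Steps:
q = 45
h(o) = 45
(34637 + 49303)*(h(-175) - 38245) = (34637 + 49303)*(45 - 38245) = 83940*(-38200) = -3206508000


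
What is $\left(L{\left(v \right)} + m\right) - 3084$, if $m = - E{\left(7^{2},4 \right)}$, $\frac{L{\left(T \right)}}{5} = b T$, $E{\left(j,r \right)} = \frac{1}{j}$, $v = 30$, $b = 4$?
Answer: $- \frac{121717}{49} \approx -2484.0$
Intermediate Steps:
$L{\left(T \right)} = 20 T$ ($L{\left(T \right)} = 5 \cdot 4 T = 20 T$)
$m = - \frac{1}{49}$ ($m = - \frac{1}{7^{2}} = - \frac{1}{49} \approx -0.020408$)
$\left(L{\left(v \right)} + m\right) - 3084 = \left(20 \cdot 30 - \frac{1}{49}\right) - 3084 = \left(600 - \frac{1}{49}\right) - 3084 = \frac{29399}{49} - 3084 = - \frac{121717}{49}$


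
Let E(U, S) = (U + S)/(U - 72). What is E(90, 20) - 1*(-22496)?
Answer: 202519/9 ≈ 22502.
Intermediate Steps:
E(U, S) = (S + U)/(-72 + U)
E(90, 20) - 1*(-22496) = (20 + 90)/(-72 + 90) - 1*(-22496) = 110/18 + 22496 = (1/18)*110 + 22496 = 55/9 + 22496 = 202519/9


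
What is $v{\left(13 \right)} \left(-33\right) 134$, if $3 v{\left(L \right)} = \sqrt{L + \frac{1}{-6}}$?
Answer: $- \frac{737 \sqrt{462}}{3} \approx -5280.4$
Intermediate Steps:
$v{\left(L \right)} = \frac{\sqrt{- \frac{1}{6} + L}}{3}$ ($v{\left(L \right)} = \frac{\sqrt{L + \frac{1}{-6}}}{3} = \frac{\sqrt{L - \frac{1}{6}}}{3} = \frac{\sqrt{- \frac{1}{6} + L}}{3}$)
$v{\left(13 \right)} \left(-33\right) 134 = \frac{\sqrt{-6 + 36 \cdot 13}}{18} \left(-33\right) 134 = \frac{\sqrt{-6 + 468}}{18} \left(-33\right) 134 = \frac{\sqrt{462}}{18} \left(-33\right) 134 = - \frac{11 \sqrt{462}}{6} \cdot 134 = - \frac{737 \sqrt{462}}{3}$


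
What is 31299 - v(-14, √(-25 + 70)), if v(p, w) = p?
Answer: 31313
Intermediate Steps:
31299 - v(-14, √(-25 + 70)) = 31299 - 1*(-14) = 31299 + 14 = 31313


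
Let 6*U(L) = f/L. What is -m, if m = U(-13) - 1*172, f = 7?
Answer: 13423/78 ≈ 172.09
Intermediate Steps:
U(L) = 7/(6*L) (U(L) = (7/L)/6 = 7/(6*L))
m = -13423/78 (m = (7/6)/(-13) - 1*172 = (7/6)*(-1/13) - 172 = -7/78 - 172 = -13423/78 ≈ -172.09)
-m = -1*(-13423/78) = 13423/78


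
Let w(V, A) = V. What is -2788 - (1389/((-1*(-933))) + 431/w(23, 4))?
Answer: -20087254/7153 ≈ -2808.2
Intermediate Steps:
-2788 - (1389/((-1*(-933))) + 431/w(23, 4)) = -2788 - (1389/((-1*(-933))) + 431/23) = -2788 - (1389/933 + 431*(1/23)) = -2788 - (1389*(1/933) + 431/23) = -2788 - (463/311 + 431/23) = -2788 - 1*144690/7153 = -2788 - 144690/7153 = -20087254/7153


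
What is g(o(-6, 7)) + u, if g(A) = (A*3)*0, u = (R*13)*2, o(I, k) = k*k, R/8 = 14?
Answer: 2912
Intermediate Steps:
R = 112 (R = 8*14 = 112)
o(I, k) = k**2
u = 2912 (u = (112*13)*2 = 1456*2 = 2912)
g(A) = 0 (g(A) = (3*A)*0 = 0)
g(o(-6, 7)) + u = 0 + 2912 = 2912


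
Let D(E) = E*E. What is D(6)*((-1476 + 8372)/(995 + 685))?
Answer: 5172/35 ≈ 147.77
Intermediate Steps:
D(E) = E²
D(6)*((-1476 + 8372)/(995 + 685)) = 6²*((-1476 + 8372)/(995 + 685)) = 36*(6896/1680) = 36*(6896*(1/1680)) = 36*(431/105) = 5172/35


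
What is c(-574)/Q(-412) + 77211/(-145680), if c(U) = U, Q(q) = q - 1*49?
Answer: 16008683/22386160 ≈ 0.71512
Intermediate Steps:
Q(q) = -49 + q (Q(q) = q - 49 = -49 + q)
c(-574)/Q(-412) + 77211/(-145680) = -574/(-49 - 412) + 77211/(-145680) = -574/(-461) + 77211*(-1/145680) = -574*(-1/461) - 25737/48560 = 574/461 - 25737/48560 = 16008683/22386160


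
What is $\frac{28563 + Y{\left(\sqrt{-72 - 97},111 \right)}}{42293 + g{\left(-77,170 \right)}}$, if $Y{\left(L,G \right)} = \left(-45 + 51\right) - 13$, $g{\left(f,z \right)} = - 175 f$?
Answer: $\frac{7139}{13942} \approx 0.51205$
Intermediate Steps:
$Y{\left(L,G \right)} = -7$ ($Y{\left(L,G \right)} = 6 - 13 = -7$)
$\frac{28563 + Y{\left(\sqrt{-72 - 97},111 \right)}}{42293 + g{\left(-77,170 \right)}} = \frac{28563 - 7}{42293 - -13475} = \frac{28556}{42293 + 13475} = \frac{28556}{55768} = 28556 \cdot \frac{1}{55768} = \frac{7139}{13942}$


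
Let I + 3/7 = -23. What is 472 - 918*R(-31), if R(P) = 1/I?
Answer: 41917/82 ≈ 511.18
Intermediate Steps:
I = -164/7 (I = -3/7 - 23 = -164/7 ≈ -23.429)
R(P) = -7/164 (R(P) = 1/(-164/7) = -7/164)
472 - 918*R(-31) = 472 - 918*(-7/164) = 472 + 3213/82 = 41917/82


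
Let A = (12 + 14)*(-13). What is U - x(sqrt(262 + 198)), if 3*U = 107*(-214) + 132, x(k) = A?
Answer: -21752/3 ≈ -7250.7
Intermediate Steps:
A = -338 (A = 26*(-13) = -338)
x(k) = -338
U = -22766/3 (U = (107*(-214) + 132)/3 = (-22898 + 132)/3 = (1/3)*(-22766) = -22766/3 ≈ -7588.7)
U - x(sqrt(262 + 198)) = -22766/3 - 1*(-338) = -22766/3 + 338 = -21752/3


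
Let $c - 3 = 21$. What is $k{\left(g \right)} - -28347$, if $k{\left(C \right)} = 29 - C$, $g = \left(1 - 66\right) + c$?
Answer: $28417$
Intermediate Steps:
$c = 24$ ($c = 3 + 21 = 24$)
$g = -41$ ($g = \left(1 - 66\right) + 24 = -65 + 24 = -41$)
$k{\left(g \right)} - -28347 = \left(29 - -41\right) - -28347 = \left(29 + 41\right) + 28347 = 70 + 28347 = 28417$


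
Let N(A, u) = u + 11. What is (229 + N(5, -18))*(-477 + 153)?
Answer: -71928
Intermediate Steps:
N(A, u) = 11 + u
(229 + N(5, -18))*(-477 + 153) = (229 + (11 - 18))*(-477 + 153) = (229 - 7)*(-324) = 222*(-324) = -71928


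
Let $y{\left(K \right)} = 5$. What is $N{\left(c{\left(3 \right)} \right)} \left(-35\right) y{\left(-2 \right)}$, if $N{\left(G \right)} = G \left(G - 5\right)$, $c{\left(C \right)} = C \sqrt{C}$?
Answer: $-4725 + 2625 \sqrt{3} \approx -178.37$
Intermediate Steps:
$c{\left(C \right)} = C^{\frac{3}{2}}$
$N{\left(G \right)} = G \left(-5 + G\right)$
$N{\left(c{\left(3 \right)} \right)} \left(-35\right) y{\left(-2 \right)} = 3^{\frac{3}{2}} \left(-5 + 3^{\frac{3}{2}}\right) \left(-35\right) 5 = 3 \sqrt{3} \left(-5 + 3 \sqrt{3}\right) \left(-35\right) 5 = - 105 \sqrt{3} \left(-5 + 3 \sqrt{3}\right) 5 = - 525 \sqrt{3} \left(-5 + 3 \sqrt{3}\right)$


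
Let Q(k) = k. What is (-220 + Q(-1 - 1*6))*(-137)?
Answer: 31099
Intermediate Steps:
(-220 + Q(-1 - 1*6))*(-137) = (-220 + (-1 - 1*6))*(-137) = (-220 + (-1 - 6))*(-137) = (-220 - 7)*(-137) = -227*(-137) = 31099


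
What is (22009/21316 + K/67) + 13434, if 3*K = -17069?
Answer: 57198768949/4284516 ≈ 13350.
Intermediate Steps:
K = -17069/3 (K = (1/3)*(-17069) = -17069/3 ≈ -5689.7)
(22009/21316 + K/67) + 13434 = (22009/21316 - 17069/3/67) + 13434 = (22009*(1/21316) - 17069/3*1/67) + 13434 = (22009/21316 - 17069/201) + 13434 = -359418995/4284516 + 13434 = 57198768949/4284516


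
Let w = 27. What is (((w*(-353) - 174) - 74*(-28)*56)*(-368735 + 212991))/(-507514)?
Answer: 8279896144/253757 ≈ 32629.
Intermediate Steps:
(((w*(-353) - 174) - 74*(-28)*56)*(-368735 + 212991))/(-507514) = (((27*(-353) - 174) - 74*(-28)*56)*(-368735 + 212991))/(-507514) = (((-9531 - 174) + 2072*56)*(-155744))*(-1/507514) = ((-9705 + 116032)*(-155744))*(-1/507514) = (106327*(-155744))*(-1/507514) = -16559792288*(-1/507514) = 8279896144/253757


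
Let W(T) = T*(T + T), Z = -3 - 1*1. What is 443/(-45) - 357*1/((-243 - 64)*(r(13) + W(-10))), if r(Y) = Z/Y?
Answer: -352849751/35863740 ≈ -9.8386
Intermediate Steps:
Z = -4 (Z = -3 - 1 = -4)
r(Y) = -4/Y
W(T) = 2*T² (W(T) = T*(2*T) = 2*T²)
443/(-45) - 357*1/((-243 - 64)*(r(13) + W(-10))) = 443/(-45) - 357*1/((-243 - 64)*(-4/13 + 2*(-10)²)) = 443*(-1/45) - 357*(-1/(307*(-4*1/13 + 2*100))) = -443/45 - 357*(-1/(307*(-4/13 + 200))) = -443/45 - 357/((-307*2596/13)) = -443/45 - 357/(-796972/13) = -443/45 - 357*(-13/796972) = -443/45 + 4641/796972 = -352849751/35863740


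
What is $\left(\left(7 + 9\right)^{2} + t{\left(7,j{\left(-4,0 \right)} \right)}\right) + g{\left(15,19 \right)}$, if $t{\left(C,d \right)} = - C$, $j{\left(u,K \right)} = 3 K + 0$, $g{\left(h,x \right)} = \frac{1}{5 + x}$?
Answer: $\frac{5977}{24} \approx 249.04$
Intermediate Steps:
$j{\left(u,K \right)} = 3 K$
$\left(\left(7 + 9\right)^{2} + t{\left(7,j{\left(-4,0 \right)} \right)}\right) + g{\left(15,19 \right)} = \left(\left(7 + 9\right)^{2} - 7\right) + \frac{1}{5 + 19} = \left(16^{2} - 7\right) + \frac{1}{24} = \left(256 - 7\right) + \frac{1}{24} = 249 + \frac{1}{24} = \frac{5977}{24}$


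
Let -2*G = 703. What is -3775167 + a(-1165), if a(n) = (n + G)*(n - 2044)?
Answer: 2182563/2 ≈ 1.0913e+6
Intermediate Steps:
G = -703/2 (G = -1/2*703 = -703/2 ≈ -351.50)
a(n) = (-2044 + n)*(-703/2 + n) (a(n) = (n - 703/2)*(n - 2044) = (-703/2 + n)*(-2044 + n) = (-2044 + n)*(-703/2 + n))
-3775167 + a(-1165) = -3775167 + (718466 + (-1165)**2 - 4791/2*(-1165)) = -3775167 + (718466 + 1357225 + 5581515/2) = -3775167 + 9732897/2 = 2182563/2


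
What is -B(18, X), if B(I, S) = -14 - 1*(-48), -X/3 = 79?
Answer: -34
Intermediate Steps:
X = -237 (X = -3*79 = -237)
B(I, S) = 34 (B(I, S) = -14 + 48 = 34)
-B(18, X) = -1*34 = -34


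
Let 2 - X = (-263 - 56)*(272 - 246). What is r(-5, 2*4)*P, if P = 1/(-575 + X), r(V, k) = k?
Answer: 8/7721 ≈ 0.0010361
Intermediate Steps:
X = 8296 (X = 2 - (-263 - 56)*(272 - 246) = 2 - (-319)*26 = 2 - 1*(-8294) = 2 + 8294 = 8296)
P = 1/7721 (P = 1/(-575 + 8296) = 1/7721 ≈ 0.00012952)
r(-5, 2*4)*P = (2*4)*(1/7721) = 8*(1/7721) = 8/7721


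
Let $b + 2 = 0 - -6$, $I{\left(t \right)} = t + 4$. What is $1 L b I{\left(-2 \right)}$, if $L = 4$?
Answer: $32$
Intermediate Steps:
$I{\left(t \right)} = 4 + t$
$b = 4$ ($b = -2 + \left(0 - -6\right) = -2 + \left(0 + 6\right) = -2 + 6 = 4$)
$1 L b I{\left(-2 \right)} = 1 \cdot 4 \cdot 4 \left(4 - 2\right) = 4 \cdot 4 \cdot 2 = 16 \cdot 2 = 32$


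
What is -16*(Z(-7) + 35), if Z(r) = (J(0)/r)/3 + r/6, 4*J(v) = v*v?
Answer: -1624/3 ≈ -541.33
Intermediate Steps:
J(v) = v²/4 (J(v) = (v*v)/4 = v²/4)
Z(r) = r/6 (Z(r) = (((¼)*0²)/r)/3 + r/6 = (((¼)*0)/r)*(⅓) + r*(⅙) = (0/r)*(⅓) + r/6 = 0*(⅓) + r/6 = 0 + r/6 = r/6)
-16*(Z(-7) + 35) = -16*((⅙)*(-7) + 35) = -16*(-7/6 + 35) = -16*203/6 = -1624/3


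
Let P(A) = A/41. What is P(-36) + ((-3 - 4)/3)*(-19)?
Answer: 5345/123 ≈ 43.455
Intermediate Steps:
P(A) = A/41 (P(A) = A*(1/41) = A/41)
P(-36) + ((-3 - 4)/3)*(-19) = (1/41)*(-36) + ((-3 - 4)/3)*(-19) = -36/41 - 7*⅓*(-19) = -36/41 - 7/3*(-19) = -36/41 + 133/3 = 5345/123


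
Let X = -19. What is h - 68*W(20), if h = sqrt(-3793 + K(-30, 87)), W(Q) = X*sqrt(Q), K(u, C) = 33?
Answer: 2584*sqrt(5) + 4*I*sqrt(235) ≈ 5778.0 + 61.319*I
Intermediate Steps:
W(Q) = -19*sqrt(Q)
h = 4*I*sqrt(235) (h = sqrt(-3793 + 33) = sqrt(-3760) = 4*I*sqrt(235) ≈ 61.319*I)
h - 68*W(20) = 4*I*sqrt(235) - (-1292)*sqrt(20) = 4*I*sqrt(235) - (-1292)*2*sqrt(5) = 4*I*sqrt(235) - (-2584)*sqrt(5) = 4*I*sqrt(235) + 2584*sqrt(5) = 2584*sqrt(5) + 4*I*sqrt(235)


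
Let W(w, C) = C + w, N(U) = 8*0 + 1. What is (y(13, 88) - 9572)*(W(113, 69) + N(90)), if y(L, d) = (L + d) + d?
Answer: -1717089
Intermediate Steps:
N(U) = 1 (N(U) = 0 + 1 = 1)
y(L, d) = L + 2*d
(y(13, 88) - 9572)*(W(113, 69) + N(90)) = ((13 + 2*88) - 9572)*((69 + 113) + 1) = ((13 + 176) - 9572)*(182 + 1) = (189 - 9572)*183 = -9383*183 = -1717089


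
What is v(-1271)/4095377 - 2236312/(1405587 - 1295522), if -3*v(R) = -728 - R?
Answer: -9158560651389/450757669505 ≈ -20.318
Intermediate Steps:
v(R) = 728/3 + R/3 (v(R) = -(-728 - R)/3 = 728/3 + R/3)
v(-1271)/4095377 - 2236312/(1405587 - 1295522) = (728/3 + (⅓)*(-1271))/4095377 - 2236312/(1405587 - 1295522) = (728/3 - 1271/3)*(1/4095377) - 2236312/110065 = -181*1/4095377 - 2236312*1/110065 = -181/4095377 - 2236312/110065 = -9158560651389/450757669505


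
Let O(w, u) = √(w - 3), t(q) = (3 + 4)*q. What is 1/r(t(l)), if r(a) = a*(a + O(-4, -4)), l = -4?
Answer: 1/791 + I*√7/22148 ≈ 0.0012642 + 0.00011946*I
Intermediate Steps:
t(q) = 7*q
O(w, u) = √(-3 + w)
r(a) = a*(a + I*√7) (r(a) = a*(a + √(-3 - 4)) = a*(a + √(-7)) = a*(a + I*√7))
1/r(t(l)) = 1/((7*(-4))*(7*(-4) + I*√7)) = 1/(-28*(-28 + I*√7)) = 1/(784 - 28*I*√7)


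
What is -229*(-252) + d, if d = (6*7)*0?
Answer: 57708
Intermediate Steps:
d = 0 (d = 42*0 = 0)
-229*(-252) + d = -229*(-252) + 0 = 57708 + 0 = 57708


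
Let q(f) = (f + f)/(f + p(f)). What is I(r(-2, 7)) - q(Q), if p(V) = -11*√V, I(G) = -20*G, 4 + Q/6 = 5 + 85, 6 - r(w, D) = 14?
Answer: 62168/395 - 44*√129/395 ≈ 156.12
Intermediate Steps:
r(w, D) = -8 (r(w, D) = 6 - 1*14 = 6 - 14 = -8)
Q = 516 (Q = -24 + 6*(5 + 85) = -24 + 6*90 = -24 + 540 = 516)
q(f) = 2*f/(f - 11*√f) (q(f) = (f + f)/(f - 11*√f) = (2*f)/(f - 11*√f) = 2*f/(f - 11*√f))
I(r(-2, 7)) - q(Q) = -20*(-8) - 2*516/(516 - 22*√129) = 160 - 2*516/(516 - 22*√129) = 160 - 1032/(516 - 22*√129)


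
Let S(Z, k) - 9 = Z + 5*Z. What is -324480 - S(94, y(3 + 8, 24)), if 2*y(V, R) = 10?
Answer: -325053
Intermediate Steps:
y(V, R) = 5 (y(V, R) = (½)*10 = 5)
S(Z, k) = 9 + 6*Z (S(Z, k) = 9 + (Z + 5*Z) = 9 + 6*Z)
-324480 - S(94, y(3 + 8, 24)) = -324480 - (9 + 6*94) = -324480 - (9 + 564) = -324480 - 1*573 = -324480 - 573 = -325053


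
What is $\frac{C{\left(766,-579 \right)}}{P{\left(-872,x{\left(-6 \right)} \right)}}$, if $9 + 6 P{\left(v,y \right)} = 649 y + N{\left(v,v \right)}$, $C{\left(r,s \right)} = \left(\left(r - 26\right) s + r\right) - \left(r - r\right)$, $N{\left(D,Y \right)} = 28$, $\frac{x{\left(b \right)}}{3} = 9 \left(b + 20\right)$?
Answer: $- \frac{2566164}{245341} \approx -10.46$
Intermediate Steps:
$x{\left(b \right)} = 540 + 27 b$ ($x{\left(b \right)} = 3 \cdot 9 \left(b + 20\right) = 3 \cdot 9 \left(20 + b\right) = 3 \left(180 + 9 b\right) = 540 + 27 b$)
$C{\left(r,s \right)} = r + s \left(-26 + r\right)$ ($C{\left(r,s \right)} = \left(\left(r - 26\right) s + r\right) - 0 = \left(\left(-26 + r\right) s + r\right) + 0 = \left(s \left(-26 + r\right) + r\right) + 0 = \left(r + s \left(-26 + r\right)\right) + 0 = r + s \left(-26 + r\right)$)
$P{\left(v,y \right)} = \frac{19}{6} + \frac{649 y}{6}$ ($P{\left(v,y \right)} = - \frac{3}{2} + \frac{649 y + 28}{6} = - \frac{3}{2} + \frac{28 + 649 y}{6} = - \frac{3}{2} + \left(\frac{14}{3} + \frac{649 y}{6}\right) = \frac{19}{6} + \frac{649 y}{6}$)
$\frac{C{\left(766,-579 \right)}}{P{\left(-872,x{\left(-6 \right)} \right)}} = \frac{766 - -15054 + 766 \left(-579\right)}{\frac{19}{6} + \frac{649 \left(540 + 27 \left(-6\right)\right)}{6}} = \frac{766 + 15054 - 443514}{\frac{19}{6} + \frac{649 \left(540 - 162\right)}{6}} = - \frac{427694}{\frac{19}{6} + \frac{649}{6} \cdot 378} = - \frac{427694}{\frac{19}{6} + 40887} = - \frac{427694}{\frac{245341}{6}} = \left(-427694\right) \frac{6}{245341} = - \frac{2566164}{245341}$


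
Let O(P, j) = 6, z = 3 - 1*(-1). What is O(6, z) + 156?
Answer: 162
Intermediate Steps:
z = 4 (z = 3 + 1 = 4)
O(6, z) + 156 = 6 + 156 = 162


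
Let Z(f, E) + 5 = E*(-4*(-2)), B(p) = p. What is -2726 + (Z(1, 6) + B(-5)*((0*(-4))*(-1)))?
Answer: -2683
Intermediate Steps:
Z(f, E) = -5 + 8*E (Z(f, E) = -5 + E*(-4*(-2)) = -5 + E*8 = -5 + 8*E)
-2726 + (Z(1, 6) + B(-5)*((0*(-4))*(-1))) = -2726 + ((-5 + 8*6) - 5*0*(-4)*(-1)) = -2726 + ((-5 + 48) - 0*(-1)) = -2726 + (43 - 5*0) = -2726 + (43 + 0) = -2726 + 43 = -2683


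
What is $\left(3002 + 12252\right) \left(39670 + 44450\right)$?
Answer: $1283166480$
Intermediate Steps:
$\left(3002 + 12252\right) \left(39670 + 44450\right) = 15254 \cdot 84120 = 1283166480$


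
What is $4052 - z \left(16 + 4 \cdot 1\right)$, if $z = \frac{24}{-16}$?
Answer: $4082$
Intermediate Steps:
$z = - \frac{3}{2}$ ($z = 24 \left(- \frac{1}{16}\right) = - \frac{3}{2} \approx -1.5$)
$4052 - z \left(16 + 4 \cdot 1\right) = 4052 - - \frac{3 \left(16 + 4 \cdot 1\right)}{2} = 4052 - - \frac{3 \left(16 + 4\right)}{2} = 4052 - \left(- \frac{3}{2}\right) 20 = 4052 - -30 = 4052 + 30 = 4082$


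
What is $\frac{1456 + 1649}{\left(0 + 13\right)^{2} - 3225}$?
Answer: $- \frac{3105}{3056} \approx -1.016$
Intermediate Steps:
$\frac{1456 + 1649}{\left(0 + 13\right)^{2} - 3225} = \frac{3105}{13^{2} - 3225} = \frac{3105}{169 - 3225} = \frac{3105}{-3056} = 3105 \left(- \frac{1}{3056}\right) = - \frac{3105}{3056}$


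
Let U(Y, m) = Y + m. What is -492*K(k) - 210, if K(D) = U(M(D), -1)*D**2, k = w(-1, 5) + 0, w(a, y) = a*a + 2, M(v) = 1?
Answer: -210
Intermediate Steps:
w(a, y) = 2 + a**2 (w(a, y) = a**2 + 2 = 2 + a**2)
k = 3 (k = (2 + (-1)**2) + 0 = (2 + 1) + 0 = 3 + 0 = 3)
K(D) = 0 (K(D) = (1 - 1)*D**2 = 0*D**2 = 0)
-492*K(k) - 210 = -492*0 - 210 = 0 - 210 = -210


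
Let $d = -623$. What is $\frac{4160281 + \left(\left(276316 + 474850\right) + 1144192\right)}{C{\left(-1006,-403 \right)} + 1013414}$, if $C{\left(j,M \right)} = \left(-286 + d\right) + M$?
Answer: $\frac{6055639}{1012102} \approx 5.9832$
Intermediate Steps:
$C{\left(j,M \right)} = -909 + M$ ($C{\left(j,M \right)} = \left(-286 - 623\right) + M = -909 + M$)
$\frac{4160281 + \left(\left(276316 + 474850\right) + 1144192\right)}{C{\left(-1006,-403 \right)} + 1013414} = \frac{4160281 + \left(\left(276316 + 474850\right) + 1144192\right)}{\left(-909 - 403\right) + 1013414} = \frac{4160281 + \left(751166 + 1144192\right)}{-1312 + 1013414} = \frac{4160281 + 1895358}{1012102} = 6055639 \cdot \frac{1}{1012102} = \frac{6055639}{1012102}$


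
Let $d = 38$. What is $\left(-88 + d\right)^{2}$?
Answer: $2500$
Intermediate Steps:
$\left(-88 + d\right)^{2} = \left(-88 + 38\right)^{2} = \left(-50\right)^{2} = 2500$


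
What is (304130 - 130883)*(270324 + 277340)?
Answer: 94881145008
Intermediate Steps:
(304130 - 130883)*(270324 + 277340) = 173247*547664 = 94881145008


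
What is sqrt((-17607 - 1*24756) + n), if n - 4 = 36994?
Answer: I*sqrt(5365) ≈ 73.246*I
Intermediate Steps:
n = 36998 (n = 4 + 36994 = 36998)
sqrt((-17607 - 1*24756) + n) = sqrt((-17607 - 1*24756) + 36998) = sqrt((-17607 - 24756) + 36998) = sqrt(-42363 + 36998) = sqrt(-5365) = I*sqrt(5365)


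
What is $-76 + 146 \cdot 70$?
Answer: $10144$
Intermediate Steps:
$-76 + 146 \cdot 70 = -76 + 10220 = 10144$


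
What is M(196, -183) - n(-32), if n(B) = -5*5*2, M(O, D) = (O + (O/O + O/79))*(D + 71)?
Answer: -1761058/79 ≈ -22292.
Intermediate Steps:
M(O, D) = (1 + 80*O/79)*(71 + D) (M(O, D) = (O + (1 + O*(1/79)))*(71 + D) = (O + (1 + O/79))*(71 + D) = (1 + 80*O/79)*(71 + D))
n(B) = -50 (n(B) = -25*2 = -50)
M(196, -183) - n(-32) = (71 - 183 + (5680/79)*196 + (80/79)*(-183)*196) - 1*(-50) = (71 - 183 + 1113280/79 - 2869440/79) + 50 = -1765008/79 + 50 = -1761058/79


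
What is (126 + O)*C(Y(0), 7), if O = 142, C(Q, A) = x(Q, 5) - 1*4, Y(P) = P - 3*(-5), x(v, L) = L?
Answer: 268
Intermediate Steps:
Y(P) = 15 + P (Y(P) = P + 15 = 15 + P)
C(Q, A) = 1 (C(Q, A) = 5 - 1*4 = 5 - 4 = 1)
(126 + O)*C(Y(0), 7) = (126 + 142)*1 = 268*1 = 268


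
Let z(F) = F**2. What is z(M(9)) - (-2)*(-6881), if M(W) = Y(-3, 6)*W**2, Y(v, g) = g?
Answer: 222434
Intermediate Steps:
M(W) = 6*W**2
z(M(9)) - (-2)*(-6881) = (6*9**2)**2 - (-2)*(-6881) = (6*81)**2 - 1*13762 = 486**2 - 13762 = 236196 - 13762 = 222434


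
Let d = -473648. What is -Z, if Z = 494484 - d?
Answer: -968132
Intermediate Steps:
Z = 968132 (Z = 494484 - 1*(-473648) = 494484 + 473648 = 968132)
-Z = -1*968132 = -968132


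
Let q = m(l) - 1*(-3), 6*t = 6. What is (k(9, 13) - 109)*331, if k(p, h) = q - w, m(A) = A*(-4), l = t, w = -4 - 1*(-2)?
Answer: -35748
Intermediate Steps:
t = 1 (t = (⅙)*6 = 1)
w = -2 (w = -4 + 2 = -2)
l = 1
m(A) = -4*A
q = -1 (q = -4*1 - 1*(-3) = -4 + 3 = -1)
k(p, h) = 1 (k(p, h) = -1 - 1*(-2) = -1 + 2 = 1)
(k(9, 13) - 109)*331 = (1 - 109)*331 = -108*331 = -35748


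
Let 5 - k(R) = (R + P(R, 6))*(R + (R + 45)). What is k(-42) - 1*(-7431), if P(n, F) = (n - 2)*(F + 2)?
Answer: -7930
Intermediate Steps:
P(n, F) = (-2 + n)*(2 + F)
k(R) = 5 - (-16 + 9*R)*(45 + 2*R) (k(R) = 5 - (R + (-4 - 2*6 + 2*R + 6*R))*(R + (R + 45)) = 5 - (R + (-4 - 12 + 2*R + 6*R))*(R + (45 + R)) = 5 - (R + (-16 + 8*R))*(45 + 2*R) = 5 - (-16 + 9*R)*(45 + 2*R))
k(-42) - 1*(-7431) = (725 - 373*(-42) - 18*(-42)²) - 1*(-7431) = (725 + 15666 - 18*1764) + 7431 = (725 + 15666 - 31752) + 7431 = -15361 + 7431 = -7930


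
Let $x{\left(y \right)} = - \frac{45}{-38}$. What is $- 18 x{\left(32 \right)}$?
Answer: $- \frac{405}{19} \approx -21.316$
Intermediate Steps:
$x{\left(y \right)} = \frac{45}{38}$ ($x{\left(y \right)} = \left(-45\right) \left(- \frac{1}{38}\right) = \frac{45}{38}$)
$- 18 x{\left(32 \right)} = \left(-18\right) \frac{45}{38} = - \frac{405}{19}$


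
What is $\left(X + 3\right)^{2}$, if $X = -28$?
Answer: $625$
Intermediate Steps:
$\left(X + 3\right)^{2} = \left(-28 + 3\right)^{2} = \left(-25\right)^{2} = 625$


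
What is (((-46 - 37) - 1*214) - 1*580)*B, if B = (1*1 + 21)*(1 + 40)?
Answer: -791054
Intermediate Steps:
B = 902 (B = (1 + 21)*41 = 22*41 = 902)
(((-46 - 37) - 1*214) - 1*580)*B = (((-46 - 37) - 1*214) - 1*580)*902 = ((-83 - 214) - 580)*902 = (-297 - 580)*902 = -877*902 = -791054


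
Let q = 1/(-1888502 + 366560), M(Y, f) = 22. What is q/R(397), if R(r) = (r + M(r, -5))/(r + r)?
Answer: -397/318846849 ≈ -1.2451e-6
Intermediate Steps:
q = -1/1521942 (q = 1/(-1521942) = -1/1521942 ≈ -6.5706e-7)
R(r) = (22 + r)/(2*r) (R(r) = (r + 22)/(r + r) = (22 + r)/((2*r)) = (22 + r)*(1/(2*r)) = (22 + r)/(2*r))
q/R(397) = -794/(22 + 397)/1521942 = -1/(1521942*((1/2)*(1/397)*419)) = -1/(1521942*419/794) = -1/1521942*794/419 = -397/318846849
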